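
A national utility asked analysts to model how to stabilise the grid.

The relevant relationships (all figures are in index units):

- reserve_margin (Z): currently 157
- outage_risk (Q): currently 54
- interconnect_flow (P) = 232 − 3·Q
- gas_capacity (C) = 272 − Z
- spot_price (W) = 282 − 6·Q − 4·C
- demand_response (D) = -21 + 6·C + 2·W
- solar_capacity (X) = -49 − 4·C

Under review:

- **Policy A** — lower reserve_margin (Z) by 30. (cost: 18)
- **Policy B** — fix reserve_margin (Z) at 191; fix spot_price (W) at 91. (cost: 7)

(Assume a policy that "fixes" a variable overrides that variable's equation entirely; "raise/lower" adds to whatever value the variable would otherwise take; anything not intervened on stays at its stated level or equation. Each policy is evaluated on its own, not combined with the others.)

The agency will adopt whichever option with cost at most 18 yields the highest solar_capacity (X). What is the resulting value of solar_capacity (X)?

Policy A (Z − 30):
  Z = 157 − 30 = 127
  C = 272 − 127 = 145
  X = -49 − 4·145 = -629
Policy B (Z := 191, W := 91):
  Z = 191
  C = 272 − 191 = 81
  X = -49 − 4·81 = -373
Comparing — Policy A: X=-629, Policy B: X=-373. Highest is -373 (Policy B).

-373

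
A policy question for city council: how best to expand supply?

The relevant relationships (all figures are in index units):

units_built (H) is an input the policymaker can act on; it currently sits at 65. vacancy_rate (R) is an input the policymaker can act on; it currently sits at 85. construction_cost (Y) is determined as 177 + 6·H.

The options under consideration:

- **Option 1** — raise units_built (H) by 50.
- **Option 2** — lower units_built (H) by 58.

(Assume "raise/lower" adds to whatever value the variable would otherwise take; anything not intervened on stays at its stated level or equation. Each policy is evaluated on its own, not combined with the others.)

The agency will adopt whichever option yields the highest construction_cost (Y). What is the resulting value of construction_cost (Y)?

867

Option 1 (H + 50):
  H = 65 + 50 = 115
  Y = 177 + 6·115 = 867
Option 2 (H − 58):
  H = 65 − 58 = 7
  Y = 177 + 6·7 = 219
Comparing — Option 1: Y=867, Option 2: Y=219. Highest is 867 (Option 1).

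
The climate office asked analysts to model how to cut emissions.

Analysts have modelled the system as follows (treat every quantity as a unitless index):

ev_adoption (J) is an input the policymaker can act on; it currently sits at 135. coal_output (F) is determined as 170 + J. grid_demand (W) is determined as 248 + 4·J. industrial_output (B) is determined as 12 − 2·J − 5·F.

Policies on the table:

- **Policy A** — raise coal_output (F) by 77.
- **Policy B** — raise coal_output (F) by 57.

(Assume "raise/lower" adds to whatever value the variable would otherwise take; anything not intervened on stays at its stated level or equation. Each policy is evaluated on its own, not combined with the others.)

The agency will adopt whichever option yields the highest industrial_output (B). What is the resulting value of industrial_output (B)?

Policy A (F + 77):
  J = 135
  F = 170 + 135 (+77 from intervention) = 382
  B = 12 − 2·135 − 5·382 = -2168
Policy B (F + 57):
  J = 135
  F = 170 + 135 (+57 from intervention) = 362
  B = 12 − 2·135 − 5·362 = -2068
Comparing — Policy A: B=-2168, Policy B: B=-2068. Highest is -2068 (Policy B).

-2068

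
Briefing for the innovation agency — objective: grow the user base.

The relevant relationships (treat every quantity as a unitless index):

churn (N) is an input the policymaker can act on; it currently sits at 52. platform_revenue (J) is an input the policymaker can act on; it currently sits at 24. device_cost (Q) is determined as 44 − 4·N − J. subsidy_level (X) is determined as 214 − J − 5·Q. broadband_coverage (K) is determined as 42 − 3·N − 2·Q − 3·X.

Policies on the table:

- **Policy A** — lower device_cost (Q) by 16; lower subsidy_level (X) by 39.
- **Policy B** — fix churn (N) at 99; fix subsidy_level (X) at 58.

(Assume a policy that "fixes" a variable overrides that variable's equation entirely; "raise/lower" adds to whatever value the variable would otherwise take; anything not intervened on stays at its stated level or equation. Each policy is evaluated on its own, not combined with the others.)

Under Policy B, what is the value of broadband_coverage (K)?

323

Policy B (N := 99, X := 58):
  N = 99
  J = 24
  Q = 44 − 4·99 − 24 = -376
  X = 58
  K = 42 − 3·99 − 2·(-376) − 3·58 = 323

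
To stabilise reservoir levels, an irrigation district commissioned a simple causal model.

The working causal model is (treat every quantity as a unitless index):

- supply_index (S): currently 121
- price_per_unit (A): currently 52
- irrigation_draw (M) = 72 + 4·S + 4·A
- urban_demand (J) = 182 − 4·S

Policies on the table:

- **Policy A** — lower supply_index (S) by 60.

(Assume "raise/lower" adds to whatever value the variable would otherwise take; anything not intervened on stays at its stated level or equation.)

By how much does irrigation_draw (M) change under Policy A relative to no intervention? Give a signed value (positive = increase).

Baseline:
  S = 121
  A = 52
  M = 72 + 4·121 + 4·52 = 764
Policy A (S − 60):
  S = 121 − 60 = 61
  A = 52
  M = 72 + 4·61 + 4·52 = 524
Change in M: 524 − 764 = -240

-240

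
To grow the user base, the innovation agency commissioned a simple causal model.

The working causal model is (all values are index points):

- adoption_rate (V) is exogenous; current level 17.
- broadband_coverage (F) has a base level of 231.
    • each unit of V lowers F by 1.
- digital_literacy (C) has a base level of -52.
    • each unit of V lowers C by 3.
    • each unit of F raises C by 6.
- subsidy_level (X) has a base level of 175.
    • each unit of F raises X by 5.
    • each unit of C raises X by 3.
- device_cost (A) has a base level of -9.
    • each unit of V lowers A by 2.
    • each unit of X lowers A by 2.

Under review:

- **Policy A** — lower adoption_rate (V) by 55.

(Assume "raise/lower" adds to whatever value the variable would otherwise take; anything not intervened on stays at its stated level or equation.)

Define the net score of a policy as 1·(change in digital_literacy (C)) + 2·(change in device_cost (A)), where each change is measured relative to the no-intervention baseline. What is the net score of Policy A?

Baseline:
  V = 17
  F = 231 − 17 = 214
  C = -52 − 3·17 + 6·214 = 1181
  X = 175 + 5·214 + 3·1181 = 4788
  A = -9 − 2·17 − 2·4788 = -9619
Policy A (V − 55):
  V = 17 − 55 = -38
  F = 231 − (-38) = 269
  C = -52 − 3·(-38) + 6·269 = 1676
  X = 175 + 5·269 + 3·1676 = 6548
  A = -9 − 2·(-38) − 2·6548 = -13029
ΔC = 1676 − 1181 = 495; ΔA = -13029 − (-9619) = -3410
Score = 1·495 + 2·(-3410) = -6325

-6325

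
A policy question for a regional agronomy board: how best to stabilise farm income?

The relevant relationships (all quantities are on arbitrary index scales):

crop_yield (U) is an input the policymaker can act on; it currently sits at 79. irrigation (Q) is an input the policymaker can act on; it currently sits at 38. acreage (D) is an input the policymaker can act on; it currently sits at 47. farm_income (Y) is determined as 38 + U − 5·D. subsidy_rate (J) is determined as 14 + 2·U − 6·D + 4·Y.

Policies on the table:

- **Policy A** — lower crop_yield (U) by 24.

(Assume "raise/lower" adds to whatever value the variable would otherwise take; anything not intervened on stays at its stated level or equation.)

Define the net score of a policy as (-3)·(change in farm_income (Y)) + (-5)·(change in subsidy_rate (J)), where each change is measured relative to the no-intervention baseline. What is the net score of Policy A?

Baseline:
  U = 79
  D = 47
  Y = 38 + 79 − 5·47 = -118
  J = 14 + 2·79 − 6·47 + 4·(-118) = -582
Policy A (U − 24):
  U = 79 − 24 = 55
  D = 47
  Y = 38 + 55 − 5·47 = -142
  J = 14 + 2·55 − 6·47 + 4·(-142) = -726
ΔY = -142 − (-118) = -24; ΔJ = -726 − (-582) = -144
Score = (-3)·(-24) + (-5)·(-144) = 792

792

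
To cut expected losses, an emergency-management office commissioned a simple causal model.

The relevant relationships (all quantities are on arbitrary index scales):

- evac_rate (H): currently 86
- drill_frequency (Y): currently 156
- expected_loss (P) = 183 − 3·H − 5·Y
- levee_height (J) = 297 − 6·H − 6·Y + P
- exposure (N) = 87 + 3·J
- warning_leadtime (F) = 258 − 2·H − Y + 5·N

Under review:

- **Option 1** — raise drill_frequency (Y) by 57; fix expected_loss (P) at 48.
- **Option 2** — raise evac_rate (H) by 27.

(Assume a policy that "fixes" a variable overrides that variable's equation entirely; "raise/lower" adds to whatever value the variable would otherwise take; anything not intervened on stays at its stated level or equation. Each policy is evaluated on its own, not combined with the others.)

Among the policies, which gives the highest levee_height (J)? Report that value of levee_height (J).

-1449

Option 1 (Y + 57, P := 48):
  H = 86
  Y = 156 + 57 = 213
  P = 48
  J = 297 − 6·86 − 6·213 + 48 = -1449
Option 2 (H + 27):
  H = 86 + 27 = 113
  Y = 156
  P = 183 − 3·113 − 5·156 = -936
  J = 297 − 6·113 − 6·156 + (-936) = -2253
Comparing — Option 1: J=-1449, Option 2: J=-2253. Highest is -1449 (Option 1).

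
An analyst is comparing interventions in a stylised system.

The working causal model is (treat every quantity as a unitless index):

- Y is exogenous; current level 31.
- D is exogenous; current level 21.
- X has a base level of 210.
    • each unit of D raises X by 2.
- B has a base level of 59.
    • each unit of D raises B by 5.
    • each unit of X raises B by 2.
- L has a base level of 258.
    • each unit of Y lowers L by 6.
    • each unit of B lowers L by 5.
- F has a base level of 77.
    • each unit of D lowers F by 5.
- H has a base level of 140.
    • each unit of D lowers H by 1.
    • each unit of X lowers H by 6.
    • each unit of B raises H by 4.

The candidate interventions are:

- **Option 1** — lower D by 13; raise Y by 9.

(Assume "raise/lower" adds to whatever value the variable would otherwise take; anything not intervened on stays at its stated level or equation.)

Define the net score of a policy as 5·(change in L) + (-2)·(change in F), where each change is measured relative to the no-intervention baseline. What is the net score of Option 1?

Baseline:
  Y = 31
  D = 21
  X = 210 + 2·21 = 252
  B = 59 + 5·21 + 2·252 = 668
  L = 258 − 6·31 − 5·668 = -3268
  F = 77 − 5·21 = -28
Option 1 (D − 13, Y + 9):
  Y = 31 + 9 = 40
  D = 21 − 13 = 8
  X = 210 + 2·8 = 226
  B = 59 + 5·8 + 2·226 = 551
  L = 258 − 6·40 − 5·551 = -2737
  F = 77 − 5·8 = 37
ΔL = -2737 − (-3268) = 531; ΔF = 37 − (-28) = 65
Score = 5·531 + (-2)·65 = 2525

2525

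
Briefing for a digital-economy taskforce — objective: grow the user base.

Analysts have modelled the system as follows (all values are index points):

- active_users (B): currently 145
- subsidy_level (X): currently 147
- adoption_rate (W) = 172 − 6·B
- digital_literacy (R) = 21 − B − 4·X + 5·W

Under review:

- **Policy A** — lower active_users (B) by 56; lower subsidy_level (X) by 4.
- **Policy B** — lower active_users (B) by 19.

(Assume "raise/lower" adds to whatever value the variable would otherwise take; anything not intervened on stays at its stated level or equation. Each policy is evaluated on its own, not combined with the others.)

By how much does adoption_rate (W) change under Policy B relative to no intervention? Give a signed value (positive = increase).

Baseline:
  B = 145
  W = 172 − 6·145 = -698
Policy B (B − 19):
  B = 145 − 19 = 126
  W = 172 − 6·126 = -584
Change in W: -584 − (-698) = 114

114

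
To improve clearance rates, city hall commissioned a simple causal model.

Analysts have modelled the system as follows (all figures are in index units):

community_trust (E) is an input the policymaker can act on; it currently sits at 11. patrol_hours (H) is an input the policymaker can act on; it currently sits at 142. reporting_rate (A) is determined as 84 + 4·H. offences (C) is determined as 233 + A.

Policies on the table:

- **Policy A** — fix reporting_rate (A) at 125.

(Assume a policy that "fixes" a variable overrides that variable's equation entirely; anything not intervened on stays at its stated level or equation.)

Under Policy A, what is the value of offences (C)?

Policy A (A := 125):
  H = 142
  A = 125
  C = 233 + 125 = 358

358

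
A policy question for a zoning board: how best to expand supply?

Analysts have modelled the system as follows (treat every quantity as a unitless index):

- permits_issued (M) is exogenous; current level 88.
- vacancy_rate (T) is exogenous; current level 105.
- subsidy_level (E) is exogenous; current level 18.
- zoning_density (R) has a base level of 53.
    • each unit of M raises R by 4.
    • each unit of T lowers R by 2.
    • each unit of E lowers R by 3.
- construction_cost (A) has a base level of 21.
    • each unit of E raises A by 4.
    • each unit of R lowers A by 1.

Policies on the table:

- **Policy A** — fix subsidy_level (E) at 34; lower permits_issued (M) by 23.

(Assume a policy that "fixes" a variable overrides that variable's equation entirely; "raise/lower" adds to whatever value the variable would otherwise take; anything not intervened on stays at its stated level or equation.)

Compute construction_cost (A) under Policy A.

Policy A (E := 34, M − 23):
  M = 88 − 23 = 65
  T = 105
  E = 34
  R = 53 + 4·65 − 2·105 − 3·34 = 1
  A = 21 + 4·34 − 1 = 156

156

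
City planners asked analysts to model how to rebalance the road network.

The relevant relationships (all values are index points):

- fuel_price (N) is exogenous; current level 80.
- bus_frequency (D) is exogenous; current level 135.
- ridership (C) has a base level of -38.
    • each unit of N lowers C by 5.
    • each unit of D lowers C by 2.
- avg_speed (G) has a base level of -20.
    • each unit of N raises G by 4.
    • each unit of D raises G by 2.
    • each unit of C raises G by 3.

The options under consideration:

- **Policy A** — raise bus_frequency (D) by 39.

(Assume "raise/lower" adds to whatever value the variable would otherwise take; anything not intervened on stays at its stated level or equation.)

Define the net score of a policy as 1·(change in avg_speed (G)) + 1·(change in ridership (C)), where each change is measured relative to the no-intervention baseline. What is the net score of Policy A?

-234

Baseline:
  N = 80
  D = 135
  C = -38 − 5·80 − 2·135 = -708
  G = -20 + 4·80 + 2·135 + 3·(-708) = -1554
Policy A (D + 39):
  N = 80
  D = 135 + 39 = 174
  C = -38 − 5·80 − 2·174 = -786
  G = -20 + 4·80 + 2·174 + 3·(-786) = -1710
ΔG = -1710 − (-1554) = -156; ΔC = -786 − (-708) = -78
Score = 1·(-156) + 1·(-78) = -234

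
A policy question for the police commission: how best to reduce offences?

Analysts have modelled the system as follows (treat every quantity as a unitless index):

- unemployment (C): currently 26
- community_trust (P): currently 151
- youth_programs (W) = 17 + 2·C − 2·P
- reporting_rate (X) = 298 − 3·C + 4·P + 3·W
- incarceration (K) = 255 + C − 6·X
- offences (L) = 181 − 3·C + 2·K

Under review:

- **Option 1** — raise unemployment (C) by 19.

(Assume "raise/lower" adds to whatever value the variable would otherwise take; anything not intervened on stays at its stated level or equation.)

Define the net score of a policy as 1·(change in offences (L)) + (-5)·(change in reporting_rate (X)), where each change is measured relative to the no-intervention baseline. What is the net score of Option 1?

Baseline:
  C = 26
  P = 151
  W = 17 + 2·26 − 2·151 = -233
  X = 298 − 3·26 + 4·151 + 3·(-233) = 125
  K = 255 + 26 − 6·125 = -469
  L = 181 − 3·26 + 2·(-469) = -835
Option 1 (C + 19):
  C = 26 + 19 = 45
  P = 151
  W = 17 + 2·45 − 2·151 = -195
  X = 298 − 3·45 + 4·151 + 3·(-195) = 182
  K = 255 + 45 − 6·182 = -792
  L = 181 − 3·45 + 2·(-792) = -1538
ΔL = -1538 − (-835) = -703; ΔX = 182 − 125 = 57
Score = 1·(-703) + (-5)·57 = -988

-988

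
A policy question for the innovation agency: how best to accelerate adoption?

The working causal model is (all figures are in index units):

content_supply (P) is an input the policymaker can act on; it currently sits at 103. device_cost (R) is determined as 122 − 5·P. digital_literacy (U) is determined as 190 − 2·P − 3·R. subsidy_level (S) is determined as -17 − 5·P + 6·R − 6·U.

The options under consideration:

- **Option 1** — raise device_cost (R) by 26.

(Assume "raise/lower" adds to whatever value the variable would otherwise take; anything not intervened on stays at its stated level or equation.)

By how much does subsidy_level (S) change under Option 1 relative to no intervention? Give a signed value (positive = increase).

Baseline:
  P = 103
  R = 122 − 5·103 = -393
  U = 190 − 2·103 − 3·(-393) = 1163
  S = -17 − 5·103 + 6·(-393) − 6·1163 = -9868
Option 1 (R + 26):
  P = 103
  R = 122 − 5·103 (+26 from intervention) = -367
  U = 190 − 2·103 − 3·(-367) = 1085
  S = -17 − 5·103 + 6·(-367) − 6·1085 = -9244
Change in S: -9244 − (-9868) = 624

624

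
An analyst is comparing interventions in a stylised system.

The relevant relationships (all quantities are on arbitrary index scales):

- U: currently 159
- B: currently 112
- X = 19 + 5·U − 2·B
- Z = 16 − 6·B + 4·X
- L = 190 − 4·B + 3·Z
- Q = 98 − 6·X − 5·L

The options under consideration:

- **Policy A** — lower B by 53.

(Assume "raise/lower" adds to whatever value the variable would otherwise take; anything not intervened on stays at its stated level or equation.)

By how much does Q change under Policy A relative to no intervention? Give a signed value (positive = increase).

Baseline:
  U = 159
  B = 112
  X = 19 + 5·159 − 2·112 = 590
  Z = 16 − 6·112 + 4·590 = 1704
  L = 190 − 4·112 + 3·1704 = 4854
  Q = 98 − 6·590 − 5·4854 = -27712
Policy A (B − 53):
  U = 159
  B = 112 − 53 = 59
  X = 19 + 5·159 − 2·59 = 696
  Z = 16 − 6·59 + 4·696 = 2446
  L = 190 − 4·59 + 3·2446 = 7292
  Q = 98 − 6·696 − 5·7292 = -40538
Change in Q: -40538 − (-27712) = -12826

-12826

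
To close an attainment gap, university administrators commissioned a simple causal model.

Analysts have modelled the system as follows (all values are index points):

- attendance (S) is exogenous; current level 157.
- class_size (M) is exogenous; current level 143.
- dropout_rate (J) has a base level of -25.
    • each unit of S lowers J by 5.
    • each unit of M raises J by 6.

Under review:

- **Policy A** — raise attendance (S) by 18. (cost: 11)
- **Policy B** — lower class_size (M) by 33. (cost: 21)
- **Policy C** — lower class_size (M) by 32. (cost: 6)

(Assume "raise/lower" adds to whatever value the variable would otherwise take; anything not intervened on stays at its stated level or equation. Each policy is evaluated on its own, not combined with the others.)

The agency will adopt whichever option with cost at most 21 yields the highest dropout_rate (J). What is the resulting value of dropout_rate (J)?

Policy A (S + 18):
  S = 157 + 18 = 175
  M = 143
  J = -25 − 5·175 + 6·143 = -42
Policy B (M − 33):
  S = 157
  M = 143 − 33 = 110
  J = -25 − 5·157 + 6·110 = -150
Policy C (M − 32):
  S = 157
  M = 143 − 32 = 111
  J = -25 − 5·157 + 6·111 = -144
Comparing — Policy A: J=-42, Policy B: J=-150, Policy C: J=-144. Highest is -42 (Policy A).

-42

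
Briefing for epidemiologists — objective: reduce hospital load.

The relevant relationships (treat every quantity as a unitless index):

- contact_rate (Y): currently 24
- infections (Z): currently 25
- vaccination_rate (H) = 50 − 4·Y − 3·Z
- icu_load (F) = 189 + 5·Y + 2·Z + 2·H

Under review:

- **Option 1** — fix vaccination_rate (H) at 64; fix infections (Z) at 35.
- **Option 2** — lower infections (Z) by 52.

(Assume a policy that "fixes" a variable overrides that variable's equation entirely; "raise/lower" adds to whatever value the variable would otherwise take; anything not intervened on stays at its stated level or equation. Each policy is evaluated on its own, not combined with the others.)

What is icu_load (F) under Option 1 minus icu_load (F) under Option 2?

182

Option 1 (H := 64, Z := 35):
  Y = 24
  Z = 35
  H = 64
  F = 189 + 5·24 + 2·35 + 2·64 = 507
Option 2 (Z − 52):
  Y = 24
  Z = 25 − 52 = -27
  H = 50 − 4·24 − 3·(-27) = 35
  F = 189 + 5·24 + 2·(-27) + 2·35 = 325
F: 507 − 325 = 182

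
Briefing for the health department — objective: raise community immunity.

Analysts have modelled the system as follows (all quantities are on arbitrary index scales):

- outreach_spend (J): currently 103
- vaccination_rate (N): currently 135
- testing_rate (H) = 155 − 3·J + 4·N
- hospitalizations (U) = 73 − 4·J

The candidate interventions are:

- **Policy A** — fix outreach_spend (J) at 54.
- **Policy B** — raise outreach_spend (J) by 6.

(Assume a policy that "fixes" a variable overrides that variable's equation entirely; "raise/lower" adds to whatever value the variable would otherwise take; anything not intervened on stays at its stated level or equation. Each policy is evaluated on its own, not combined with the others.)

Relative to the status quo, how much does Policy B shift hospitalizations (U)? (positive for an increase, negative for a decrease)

-24

Baseline:
  J = 103
  U = 73 − 4·103 = -339
Policy B (J + 6):
  J = 103 + 6 = 109
  U = 73 − 4·109 = -363
Change in U: -363 − (-339) = -24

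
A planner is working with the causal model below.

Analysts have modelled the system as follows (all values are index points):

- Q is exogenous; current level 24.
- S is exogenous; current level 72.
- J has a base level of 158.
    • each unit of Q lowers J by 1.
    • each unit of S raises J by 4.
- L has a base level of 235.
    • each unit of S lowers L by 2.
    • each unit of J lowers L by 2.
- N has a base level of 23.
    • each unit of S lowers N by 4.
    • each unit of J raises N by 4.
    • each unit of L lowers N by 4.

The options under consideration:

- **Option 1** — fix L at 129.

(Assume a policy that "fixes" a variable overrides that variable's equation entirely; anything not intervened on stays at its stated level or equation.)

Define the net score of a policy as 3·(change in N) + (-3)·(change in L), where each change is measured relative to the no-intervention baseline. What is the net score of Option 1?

-13230

Baseline:
  Q = 24
  S = 72
  J = 158 − 24 + 4·72 = 422
  L = 235 − 2·72 − 2·422 = -753
  N = 23 − 4·72 + 4·422 − 4·(-753) = 4435
Option 1 (L := 129):
  Q = 24
  S = 72
  J = 158 − 24 + 4·72 = 422
  L = 129
  N = 23 − 4·72 + 4·422 − 4·129 = 907
ΔN = 907 − 4435 = -3528; ΔL = 129 − (-753) = 882
Score = 3·(-3528) + (-3)·882 = -13230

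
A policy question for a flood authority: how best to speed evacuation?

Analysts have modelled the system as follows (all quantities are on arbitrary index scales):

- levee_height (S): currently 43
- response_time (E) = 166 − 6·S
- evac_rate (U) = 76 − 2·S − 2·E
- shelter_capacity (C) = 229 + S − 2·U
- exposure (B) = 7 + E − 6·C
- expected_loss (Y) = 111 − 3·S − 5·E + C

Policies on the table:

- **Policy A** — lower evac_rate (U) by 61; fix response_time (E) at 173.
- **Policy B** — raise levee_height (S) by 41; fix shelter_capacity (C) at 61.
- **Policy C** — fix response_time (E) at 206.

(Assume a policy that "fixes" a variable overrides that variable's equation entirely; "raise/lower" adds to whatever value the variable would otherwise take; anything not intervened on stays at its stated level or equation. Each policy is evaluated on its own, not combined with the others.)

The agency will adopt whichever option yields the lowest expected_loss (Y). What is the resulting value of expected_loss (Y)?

Policy A (U − 61, E := 173):
  S = 43
  E = 173
  U = 76 − 2·43 − 2·173 (−61 from intervention) = -417
  C = 229 + 43 − 2·(-417) = 1106
  Y = 111 − 3·43 − 5·173 + 1106 = 223
Policy B (S + 41, C := 61):
  S = 43 + 41 = 84
  E = 166 − 6·84 = -338
  U = 76 − 2·84 − 2·(-338) = 584
  C = 61
  Y = 111 − 3·84 − 5·(-338) + 61 = 1610
Policy C (E := 206):
  S = 43
  E = 206
  U = 76 − 2·43 − 2·206 = -422
  C = 229 + 43 − 2·(-422) = 1116
  Y = 111 − 3·43 − 5·206 + 1116 = 68
Comparing — Policy A: Y=223, Policy B: Y=1610, Policy C: Y=68. Lowest is 68 (Policy C).

68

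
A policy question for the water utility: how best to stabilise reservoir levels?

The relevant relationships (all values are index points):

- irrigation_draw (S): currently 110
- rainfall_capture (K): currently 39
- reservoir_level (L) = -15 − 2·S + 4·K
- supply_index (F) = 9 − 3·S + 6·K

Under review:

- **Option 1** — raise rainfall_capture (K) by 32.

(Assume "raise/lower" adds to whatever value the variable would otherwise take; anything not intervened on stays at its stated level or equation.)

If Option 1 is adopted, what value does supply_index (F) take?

Option 1 (K + 32):
  S = 110
  K = 39 + 32 = 71
  F = 9 − 3·110 + 6·71 = 105

105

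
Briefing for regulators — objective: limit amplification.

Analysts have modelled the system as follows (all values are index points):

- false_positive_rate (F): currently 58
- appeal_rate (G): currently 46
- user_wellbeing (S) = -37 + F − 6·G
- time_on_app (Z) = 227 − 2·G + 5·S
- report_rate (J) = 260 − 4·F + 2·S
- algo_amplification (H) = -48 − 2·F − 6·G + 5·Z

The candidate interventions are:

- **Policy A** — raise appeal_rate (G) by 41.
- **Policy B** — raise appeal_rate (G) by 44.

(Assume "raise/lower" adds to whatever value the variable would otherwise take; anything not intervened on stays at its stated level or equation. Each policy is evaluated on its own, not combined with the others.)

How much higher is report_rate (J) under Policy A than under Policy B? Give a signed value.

36

Policy A (G + 41):
  F = 58
  G = 46 + 41 = 87
  S = -37 + 58 − 6·87 = -501
  J = 260 − 4·58 + 2·(-501) = -974
Policy B (G + 44):
  F = 58
  G = 46 + 44 = 90
  S = -37 + 58 − 6·90 = -519
  J = 260 − 4·58 + 2·(-519) = -1010
J: -974 − (-1010) = 36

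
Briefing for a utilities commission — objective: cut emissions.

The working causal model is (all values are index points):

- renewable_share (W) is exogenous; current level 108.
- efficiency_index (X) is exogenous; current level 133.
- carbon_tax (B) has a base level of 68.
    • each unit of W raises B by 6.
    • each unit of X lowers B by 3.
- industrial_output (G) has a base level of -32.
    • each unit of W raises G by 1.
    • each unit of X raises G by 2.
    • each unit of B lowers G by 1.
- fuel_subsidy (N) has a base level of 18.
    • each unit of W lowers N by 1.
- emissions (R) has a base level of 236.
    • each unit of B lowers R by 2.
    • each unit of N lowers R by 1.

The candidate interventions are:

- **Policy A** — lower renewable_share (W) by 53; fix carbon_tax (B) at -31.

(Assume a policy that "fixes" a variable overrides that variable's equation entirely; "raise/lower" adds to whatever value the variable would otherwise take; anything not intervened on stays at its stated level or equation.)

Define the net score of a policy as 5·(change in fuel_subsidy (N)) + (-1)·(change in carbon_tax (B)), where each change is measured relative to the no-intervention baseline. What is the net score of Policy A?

Baseline:
  W = 108
  X = 133
  B = 68 + 6·108 − 3·133 = 317
  N = 18 − 108 = -90
Policy A (W − 53, B := -31):
  W = 108 − 53 = 55
  X = 133
  B = -31
  N = 18 − 55 = -37
ΔN = -37 − (-90) = 53; ΔB = -31 − 317 = -348
Score = 5·53 + (-1)·(-348) = 613

613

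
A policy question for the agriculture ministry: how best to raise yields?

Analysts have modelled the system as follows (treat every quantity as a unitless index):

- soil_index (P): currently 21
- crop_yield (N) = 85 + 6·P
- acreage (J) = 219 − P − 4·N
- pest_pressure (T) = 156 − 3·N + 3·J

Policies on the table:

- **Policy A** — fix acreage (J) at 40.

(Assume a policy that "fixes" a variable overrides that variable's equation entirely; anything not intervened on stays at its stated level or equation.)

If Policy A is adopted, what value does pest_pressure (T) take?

-357

Policy A (J := 40):
  P = 21
  N = 85 + 6·21 = 211
  J = 40
  T = 156 − 3·211 + 3·40 = -357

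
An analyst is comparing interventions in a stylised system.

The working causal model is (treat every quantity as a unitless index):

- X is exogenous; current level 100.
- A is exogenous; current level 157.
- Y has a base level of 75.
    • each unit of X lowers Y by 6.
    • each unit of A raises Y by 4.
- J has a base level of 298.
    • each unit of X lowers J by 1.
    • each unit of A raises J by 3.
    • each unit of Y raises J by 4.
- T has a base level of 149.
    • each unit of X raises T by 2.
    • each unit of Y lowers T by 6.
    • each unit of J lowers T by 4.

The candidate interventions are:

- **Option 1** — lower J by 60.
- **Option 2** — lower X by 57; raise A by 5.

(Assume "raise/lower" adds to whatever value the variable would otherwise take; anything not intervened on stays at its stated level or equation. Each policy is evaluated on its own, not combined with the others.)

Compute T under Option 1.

Option 1 (J − 60):
  X = 100
  A = 157
  Y = 75 − 6·100 + 4·157 = 103
  J = 298 − 100 + 3·157 + 4·103 (−60 from intervention) = 1021
  T = 149 + 2·100 − 6·103 − 4·1021 = -4353

-4353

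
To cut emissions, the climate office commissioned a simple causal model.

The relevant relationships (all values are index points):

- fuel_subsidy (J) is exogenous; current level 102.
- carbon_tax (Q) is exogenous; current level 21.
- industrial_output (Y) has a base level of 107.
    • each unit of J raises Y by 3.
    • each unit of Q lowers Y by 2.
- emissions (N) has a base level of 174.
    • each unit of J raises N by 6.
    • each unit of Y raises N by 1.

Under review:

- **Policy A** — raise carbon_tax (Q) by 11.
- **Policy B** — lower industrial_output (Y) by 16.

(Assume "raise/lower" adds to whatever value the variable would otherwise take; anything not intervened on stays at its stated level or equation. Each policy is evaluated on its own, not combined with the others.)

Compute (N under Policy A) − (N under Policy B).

-6

Policy A (Q + 11):
  J = 102
  Q = 21 + 11 = 32
  Y = 107 + 3·102 − 2·32 = 349
  N = 174 + 6·102 + 349 = 1135
Policy B (Y − 16):
  J = 102
  Q = 21
  Y = 107 + 3·102 − 2·21 (−16 from intervention) = 355
  N = 174 + 6·102 + 355 = 1141
N: 1135 − 1141 = -6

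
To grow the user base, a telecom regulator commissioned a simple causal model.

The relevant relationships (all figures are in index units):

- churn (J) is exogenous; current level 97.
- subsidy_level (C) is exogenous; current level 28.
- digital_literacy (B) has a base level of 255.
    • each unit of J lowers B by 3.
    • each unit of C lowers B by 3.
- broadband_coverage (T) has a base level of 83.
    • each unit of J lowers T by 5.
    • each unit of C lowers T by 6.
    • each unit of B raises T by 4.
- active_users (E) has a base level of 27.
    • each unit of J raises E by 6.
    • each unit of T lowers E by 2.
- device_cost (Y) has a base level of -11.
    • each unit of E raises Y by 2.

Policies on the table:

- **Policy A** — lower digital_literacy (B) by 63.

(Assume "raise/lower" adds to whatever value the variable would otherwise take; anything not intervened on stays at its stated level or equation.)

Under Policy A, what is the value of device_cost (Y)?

6415

Policy A (B − 63):
  J = 97
  C = 28
  B = 255 − 3·97 − 3·28 (−63 from intervention) = -183
  T = 83 − 5·97 − 6·28 + 4·(-183) = -1302
  E = 27 + 6·97 − 2·(-1302) = 3213
  Y = -11 + 2·3213 = 6415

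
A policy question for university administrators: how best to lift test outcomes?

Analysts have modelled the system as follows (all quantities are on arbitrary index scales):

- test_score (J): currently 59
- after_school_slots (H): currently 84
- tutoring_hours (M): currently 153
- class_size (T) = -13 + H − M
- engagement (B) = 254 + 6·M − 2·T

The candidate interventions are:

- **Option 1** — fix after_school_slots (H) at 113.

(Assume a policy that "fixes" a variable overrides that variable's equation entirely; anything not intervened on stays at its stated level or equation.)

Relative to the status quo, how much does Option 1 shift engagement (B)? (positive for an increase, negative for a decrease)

-58

Baseline:
  H = 84
  M = 153
  T = -13 + 84 − 153 = -82
  B = 254 + 6·153 − 2·(-82) = 1336
Option 1 (H := 113):
  H = 113
  M = 153
  T = -13 + 113 − 153 = -53
  B = 254 + 6·153 − 2·(-53) = 1278
Change in B: 1278 − 1336 = -58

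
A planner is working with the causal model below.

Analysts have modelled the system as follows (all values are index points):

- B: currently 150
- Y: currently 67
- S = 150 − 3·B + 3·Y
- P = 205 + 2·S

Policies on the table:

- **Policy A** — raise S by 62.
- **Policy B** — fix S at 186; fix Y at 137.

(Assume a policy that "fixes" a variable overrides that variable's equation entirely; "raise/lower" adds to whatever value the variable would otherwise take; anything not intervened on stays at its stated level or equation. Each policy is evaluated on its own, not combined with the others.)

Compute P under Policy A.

Policy A (S + 62):
  B = 150
  Y = 67
  S = 150 − 3·150 + 3·67 (+62 from intervention) = -37
  P = 205 + 2·(-37) = 131

131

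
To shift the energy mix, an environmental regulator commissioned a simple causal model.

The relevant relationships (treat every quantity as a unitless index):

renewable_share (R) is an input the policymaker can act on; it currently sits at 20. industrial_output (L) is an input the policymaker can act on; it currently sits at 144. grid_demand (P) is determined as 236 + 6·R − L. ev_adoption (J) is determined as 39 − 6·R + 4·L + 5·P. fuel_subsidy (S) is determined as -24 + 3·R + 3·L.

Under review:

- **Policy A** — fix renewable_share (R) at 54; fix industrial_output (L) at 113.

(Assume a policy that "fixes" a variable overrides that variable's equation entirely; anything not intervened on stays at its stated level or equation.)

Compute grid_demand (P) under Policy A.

Policy A (R := 54, L := 113):
  R = 54
  L = 113
  P = 236 + 6·54 − 113 = 447

447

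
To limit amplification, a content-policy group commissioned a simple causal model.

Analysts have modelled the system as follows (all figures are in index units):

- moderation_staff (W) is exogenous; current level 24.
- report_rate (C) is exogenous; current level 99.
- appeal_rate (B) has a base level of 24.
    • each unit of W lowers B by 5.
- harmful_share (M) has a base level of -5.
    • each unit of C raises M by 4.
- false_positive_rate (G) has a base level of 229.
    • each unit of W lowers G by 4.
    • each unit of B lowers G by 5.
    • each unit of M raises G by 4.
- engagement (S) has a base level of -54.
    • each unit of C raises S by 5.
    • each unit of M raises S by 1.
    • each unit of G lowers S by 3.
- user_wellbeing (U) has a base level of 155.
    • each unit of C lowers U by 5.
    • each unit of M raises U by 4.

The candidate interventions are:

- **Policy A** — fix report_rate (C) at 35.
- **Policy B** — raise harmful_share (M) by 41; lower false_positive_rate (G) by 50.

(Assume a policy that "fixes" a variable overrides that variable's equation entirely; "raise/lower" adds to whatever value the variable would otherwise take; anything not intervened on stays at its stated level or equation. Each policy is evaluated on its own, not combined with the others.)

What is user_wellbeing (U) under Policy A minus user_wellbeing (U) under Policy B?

Policy A (C := 35):
  C = 35
  M = -5 + 4·35 = 135
  U = 155 − 5·35 + 4·135 = 520
Policy B (M + 41, G − 50):
  C = 99
  M = -5 + 4·99 (+41 from intervention) = 432
  U = 155 − 5·99 + 4·432 = 1388
U: 520 − 1388 = -868

-868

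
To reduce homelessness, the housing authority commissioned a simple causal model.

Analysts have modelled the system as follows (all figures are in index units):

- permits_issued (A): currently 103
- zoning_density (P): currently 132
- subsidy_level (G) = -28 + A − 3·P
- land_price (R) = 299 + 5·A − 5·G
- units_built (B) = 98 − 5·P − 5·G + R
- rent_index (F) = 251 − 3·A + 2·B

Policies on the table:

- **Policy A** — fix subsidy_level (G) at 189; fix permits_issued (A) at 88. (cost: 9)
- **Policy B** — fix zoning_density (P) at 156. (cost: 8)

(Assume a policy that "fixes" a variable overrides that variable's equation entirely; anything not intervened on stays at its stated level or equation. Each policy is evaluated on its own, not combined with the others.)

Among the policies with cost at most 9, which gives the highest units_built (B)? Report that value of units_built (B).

Policy A (G := 189, A := 88):
  A = 88
  P = 132
  G = 189
  R = 299 + 5·88 − 5·189 = -206
  B = 98 − 5·132 − 5·189 + (-206) = -1713
Policy B (P := 156):
  A = 103
  P = 156
  G = -28 + 103 − 3·156 = -393
  R = 299 + 5·103 − 5·(-393) = 2779
  B = 98 − 5·156 − 5·(-393) + 2779 = 4062
Comparing — Policy A: B=-1713, Policy B: B=4062. Highest is 4062 (Policy B).

4062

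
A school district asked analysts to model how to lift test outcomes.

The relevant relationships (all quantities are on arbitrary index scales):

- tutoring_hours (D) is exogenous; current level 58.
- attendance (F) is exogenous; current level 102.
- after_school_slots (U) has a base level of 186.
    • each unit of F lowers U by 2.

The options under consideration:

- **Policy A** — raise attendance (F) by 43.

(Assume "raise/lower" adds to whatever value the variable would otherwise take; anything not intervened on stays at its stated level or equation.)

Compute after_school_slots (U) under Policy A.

-104

Policy A (F + 43):
  F = 102 + 43 = 145
  U = 186 − 2·145 = -104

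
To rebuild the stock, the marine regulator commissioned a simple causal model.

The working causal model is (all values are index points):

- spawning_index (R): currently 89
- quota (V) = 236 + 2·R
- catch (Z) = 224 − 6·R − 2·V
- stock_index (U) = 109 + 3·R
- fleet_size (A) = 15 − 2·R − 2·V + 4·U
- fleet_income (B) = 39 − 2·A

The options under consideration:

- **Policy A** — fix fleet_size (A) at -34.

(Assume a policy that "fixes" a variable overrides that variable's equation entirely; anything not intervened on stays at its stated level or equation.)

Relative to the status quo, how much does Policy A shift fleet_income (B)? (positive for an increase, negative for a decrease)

Baseline:
  R = 89
  V = 236 + 2·89 = 414
  U = 109 + 3·89 = 376
  A = 15 − 2·89 − 2·414 + 4·376 = 513
  B = 39 − 2·513 = -987
Policy A (A := -34):
  R = 89
  V = 236 + 2·89 = 414
  U = 109 + 3·89 = 376
  A = -34
  B = 39 − 2·(-34) = 107
Change in B: 107 − (-987) = 1094

1094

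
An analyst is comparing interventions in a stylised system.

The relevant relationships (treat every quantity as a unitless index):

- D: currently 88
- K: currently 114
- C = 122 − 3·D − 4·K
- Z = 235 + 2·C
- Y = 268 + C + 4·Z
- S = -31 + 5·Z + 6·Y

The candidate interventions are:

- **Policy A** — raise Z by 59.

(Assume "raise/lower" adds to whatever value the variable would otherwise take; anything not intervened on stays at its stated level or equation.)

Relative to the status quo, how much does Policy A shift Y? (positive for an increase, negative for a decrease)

Baseline:
  D = 88
  K = 114
  C = 122 − 3·88 − 4·114 = -598
  Z = 235 + 2·(-598) = -961
  Y = 268 + (-598) + 4·(-961) = -4174
Policy A (Z + 59):
  D = 88
  K = 114
  C = 122 − 3·88 − 4·114 = -598
  Z = 235 + 2·(-598) (+59 from intervention) = -902
  Y = 268 + (-598) + 4·(-902) = -3938
Change in Y: -3938 − (-4174) = 236

236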